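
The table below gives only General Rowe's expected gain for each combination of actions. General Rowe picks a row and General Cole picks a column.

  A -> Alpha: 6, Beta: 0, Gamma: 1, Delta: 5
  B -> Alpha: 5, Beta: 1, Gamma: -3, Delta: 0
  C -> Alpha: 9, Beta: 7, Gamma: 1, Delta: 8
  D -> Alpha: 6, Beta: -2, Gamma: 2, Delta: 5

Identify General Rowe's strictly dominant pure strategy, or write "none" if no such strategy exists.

A fails to dominate B at Beta (0<1).
B fails to dominate A at Alpha (5<6).
C fails to dominate A at Gamma (1=1).
D fails to dominate A at Alpha (6=6).
No single strategy dominates all the others.

none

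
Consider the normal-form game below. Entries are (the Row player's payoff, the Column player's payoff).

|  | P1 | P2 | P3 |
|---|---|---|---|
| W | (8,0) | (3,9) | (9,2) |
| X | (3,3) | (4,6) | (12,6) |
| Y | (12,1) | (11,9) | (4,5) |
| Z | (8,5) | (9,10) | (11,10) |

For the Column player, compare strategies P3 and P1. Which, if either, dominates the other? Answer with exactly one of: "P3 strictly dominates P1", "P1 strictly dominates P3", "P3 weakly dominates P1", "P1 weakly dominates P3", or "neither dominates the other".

P3's payoffs vs P1's, by the Row player's action — W: 2>0, X: 6>3, Y: 5>1, Z: 10>5.
P3 gives a strictly higher payoff against each choice by the Row player, so P3 strictly dominates P1.

P3 strictly dominates P1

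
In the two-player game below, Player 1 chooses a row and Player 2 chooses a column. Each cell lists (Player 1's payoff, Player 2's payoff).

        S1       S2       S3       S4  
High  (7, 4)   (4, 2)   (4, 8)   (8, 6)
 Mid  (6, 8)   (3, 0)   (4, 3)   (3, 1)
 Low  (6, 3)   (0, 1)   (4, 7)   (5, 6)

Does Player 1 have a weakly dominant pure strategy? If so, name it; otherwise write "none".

High vs Mid: S1: 7>6, S2: 4>3, S3: 4=4, S4: 8>3.
High vs Low: S1: 7>6, S2: 4>0, S3: 4=4, S4: 8>5.
High is at least as good as every other strategy against every opponent action, so it is weakly dominant.

High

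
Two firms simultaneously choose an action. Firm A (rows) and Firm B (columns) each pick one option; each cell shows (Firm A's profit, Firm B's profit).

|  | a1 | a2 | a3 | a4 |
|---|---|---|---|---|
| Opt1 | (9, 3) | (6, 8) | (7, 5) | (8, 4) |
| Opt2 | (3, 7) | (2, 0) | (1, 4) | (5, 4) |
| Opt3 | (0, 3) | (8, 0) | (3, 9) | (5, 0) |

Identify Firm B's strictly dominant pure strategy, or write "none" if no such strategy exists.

none

a1 fails to dominate a2 at Opt1 (3<8).
a2 fails to dominate a1 at Opt2 (0<7).
a3 fails to dominate a1 at Opt2 (4<7).
a4 fails to dominate a1 at Opt2 (4<7).
No single strategy dominates all the others.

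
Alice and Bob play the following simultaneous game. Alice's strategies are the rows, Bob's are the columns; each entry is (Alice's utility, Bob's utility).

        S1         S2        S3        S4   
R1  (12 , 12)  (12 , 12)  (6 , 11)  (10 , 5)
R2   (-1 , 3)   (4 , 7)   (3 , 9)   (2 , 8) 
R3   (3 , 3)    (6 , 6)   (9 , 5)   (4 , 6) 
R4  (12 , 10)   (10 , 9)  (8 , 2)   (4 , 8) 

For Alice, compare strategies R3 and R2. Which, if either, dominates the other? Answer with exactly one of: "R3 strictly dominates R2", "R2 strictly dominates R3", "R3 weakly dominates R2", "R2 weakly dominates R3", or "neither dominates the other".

R3's payoffs vs R2's, by Bob's action — S1: 3>-1, S2: 6>4, S3: 9>3, S4: 4>2.
Every comparison favours R3, so R3 strictly dominates R2.

R3 strictly dominates R2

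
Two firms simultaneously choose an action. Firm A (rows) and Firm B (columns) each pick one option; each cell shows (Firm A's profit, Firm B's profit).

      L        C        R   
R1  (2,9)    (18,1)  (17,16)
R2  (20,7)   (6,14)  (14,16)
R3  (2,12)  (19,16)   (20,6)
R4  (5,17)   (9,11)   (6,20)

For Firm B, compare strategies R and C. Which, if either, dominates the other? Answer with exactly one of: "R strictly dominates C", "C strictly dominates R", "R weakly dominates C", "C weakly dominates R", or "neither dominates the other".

neither dominates the other

Compare R to C across each choice by Firm A: R1: 16>1, R2: 16>14, R3: 6<16, R4: 20>11.
R does better at R1, R2, R4 but worse at R3; neither strategy dominates the other.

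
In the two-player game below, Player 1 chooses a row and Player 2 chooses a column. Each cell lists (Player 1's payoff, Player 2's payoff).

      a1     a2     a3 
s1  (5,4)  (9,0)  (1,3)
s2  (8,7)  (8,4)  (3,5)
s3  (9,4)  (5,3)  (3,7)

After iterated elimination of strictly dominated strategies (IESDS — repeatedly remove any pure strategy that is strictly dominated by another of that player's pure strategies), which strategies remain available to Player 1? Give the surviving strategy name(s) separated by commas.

s2, s3

For Player 2, a1 strictly dominates a2 on the remaining rows (s1: 4>0, s2: 7>4, s3: 4>3); eliminate a2.
Row s1 is eliminated: s2 beats it against every remaining column (a1: 8>5, a3: 3>1).
Among the remaining strategies, none is strictly dominated by another pure strategy of the same player, so the elimination stops.
Surviving strategies — Player 1: {s2, s3}; Player 2: {a1, a3}.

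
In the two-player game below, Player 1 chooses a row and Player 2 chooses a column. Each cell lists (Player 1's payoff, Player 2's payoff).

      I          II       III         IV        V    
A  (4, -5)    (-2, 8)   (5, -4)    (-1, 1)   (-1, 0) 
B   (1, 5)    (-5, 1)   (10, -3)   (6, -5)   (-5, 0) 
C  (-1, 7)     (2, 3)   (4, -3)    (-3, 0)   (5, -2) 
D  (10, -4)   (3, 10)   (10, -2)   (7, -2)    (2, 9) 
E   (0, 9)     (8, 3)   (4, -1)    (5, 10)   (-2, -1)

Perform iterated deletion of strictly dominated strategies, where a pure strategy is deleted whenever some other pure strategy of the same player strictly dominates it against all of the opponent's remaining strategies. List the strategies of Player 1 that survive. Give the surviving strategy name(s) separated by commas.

D, E

For Player 1, D strictly dominates A on the remaining columns (I: 10>4, II: 3>-2, III: 10>5, IV: 7>-1, V: 2>-1); eliminate A.
Column III is eliminated: II beats it against every remaining row (B: 1>-3, C: 3>-3, D: 10>-2, E: 3>-1).
Row B is eliminated: D beats it against every remaining column (I: 10>1, II: 3>-5, IV: 7>6, V: 2>-5).
Player 2's strategy V is strictly dominated by II (C: 3>-2, D: 10>9, E: 3>-1) and is removed.
For Player 1, D strictly dominates C on the remaining columns (I: 10>-1, II: 3>2, IV: 7>-3); eliminate C.
Player 2's strategy I is strictly dominated by IV (D: -2>-4, E: 10>9) and is removed.
Among the remaining strategies, none is strictly dominated by another pure strategy of the same player, so the elimination stops.
Surviving strategies — Player 1: {D, E}; Player 2: {II, IV}.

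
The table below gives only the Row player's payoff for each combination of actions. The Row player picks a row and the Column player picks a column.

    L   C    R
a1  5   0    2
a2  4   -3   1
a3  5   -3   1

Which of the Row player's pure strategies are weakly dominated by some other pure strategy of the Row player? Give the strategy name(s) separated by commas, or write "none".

a1 is not dominated — it holds its own against a2 at L (5>4); a3 at C (0>-3).
a2 is weakly dominated by a1 (L: 5>4, C: 0>-3, R: 2>1).
a3 is weakly dominated by a1 (L: 5=5, C: 0>-3, R: 2>1).

a2, a3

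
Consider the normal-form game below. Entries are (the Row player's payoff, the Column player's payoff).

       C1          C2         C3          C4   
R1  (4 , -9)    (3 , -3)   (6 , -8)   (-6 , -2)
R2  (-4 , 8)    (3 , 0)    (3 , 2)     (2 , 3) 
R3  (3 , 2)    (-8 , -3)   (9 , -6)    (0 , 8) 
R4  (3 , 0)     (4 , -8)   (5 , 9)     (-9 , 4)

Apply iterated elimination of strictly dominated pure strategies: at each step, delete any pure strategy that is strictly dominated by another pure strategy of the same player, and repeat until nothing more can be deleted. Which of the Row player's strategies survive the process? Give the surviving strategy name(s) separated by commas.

For the Column player, C4 strictly dominates C2 on the remaining rows (R1: -2>-3, R2: 3>0, R3: 8>-3, R4: 4>-8); eliminate C2.
Row R4 is eliminated: R1 beats it against every remaining column (C1: 4>3, C3: 6>5, C4: -6>-9).
For the Column player, C4 strictly dominates C3 on the remaining rows (R1: -2>-8, R2: 3>2, R3: 8>-6); eliminate C3.
Among the remaining strategies, none is strictly dominated by another pure strategy of the same player, so the elimination stops.
Surviving strategies — the Row player: {R1, R2, R3}; the Column player: {C1, C4}.

R1, R2, R3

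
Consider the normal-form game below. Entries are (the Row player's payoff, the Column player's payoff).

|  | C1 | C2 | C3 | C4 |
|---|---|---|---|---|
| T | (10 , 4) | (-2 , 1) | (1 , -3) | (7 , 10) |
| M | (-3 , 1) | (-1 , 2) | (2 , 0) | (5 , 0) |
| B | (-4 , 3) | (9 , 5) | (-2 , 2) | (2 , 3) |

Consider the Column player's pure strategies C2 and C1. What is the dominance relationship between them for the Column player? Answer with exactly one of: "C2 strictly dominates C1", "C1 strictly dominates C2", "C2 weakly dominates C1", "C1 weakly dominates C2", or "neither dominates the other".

neither dominates the other

C2's payoffs vs C1's, by the Row player's action — T: 1<4, M: 2>1, B: 5>3.
C2 does better at M, B but worse at T; neither strategy dominates the other.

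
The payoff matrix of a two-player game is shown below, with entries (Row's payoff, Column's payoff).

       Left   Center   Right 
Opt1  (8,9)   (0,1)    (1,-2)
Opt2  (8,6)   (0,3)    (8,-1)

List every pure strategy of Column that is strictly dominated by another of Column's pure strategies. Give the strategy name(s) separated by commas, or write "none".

Center, Right

Left: no other strategy beats it everywhere (Center at Opt1 (9>1); Right at Opt1 (9>-2)).
Center: dominated, since Left does at least as well everywhere (Opt1: 9>1, Opt2: 6>3).
Left strictly dominates Right — Opt1: 9>-2, Opt2: 6>-1.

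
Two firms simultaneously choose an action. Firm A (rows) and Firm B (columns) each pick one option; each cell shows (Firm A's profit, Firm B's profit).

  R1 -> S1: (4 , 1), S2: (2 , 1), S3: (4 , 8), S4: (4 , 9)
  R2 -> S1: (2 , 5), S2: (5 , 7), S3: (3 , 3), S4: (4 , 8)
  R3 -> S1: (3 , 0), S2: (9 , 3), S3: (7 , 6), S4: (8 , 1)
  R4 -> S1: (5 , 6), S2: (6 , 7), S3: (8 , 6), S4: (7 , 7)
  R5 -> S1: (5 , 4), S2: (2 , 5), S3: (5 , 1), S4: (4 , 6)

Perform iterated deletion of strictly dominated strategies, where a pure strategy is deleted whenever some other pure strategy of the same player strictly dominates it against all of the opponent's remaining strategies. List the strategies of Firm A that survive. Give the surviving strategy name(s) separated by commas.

For Firm A, R4 strictly dominates R1 on the remaining columns (S1: 5>4, S2: 6>2, S3: 8>4, S4: 7>4); eliminate R1.
Firm A's strategy R2 is strictly dominated by R3 (S1: 3>2, S2: 9>5, S3: 7>3, S4: 8>4) and is removed.
Column S1 is eliminated: S2 beats it against every remaining row (R3: 3>0, R4: 7>6, R5: 5>4).
Firm A's strategy R5 is strictly dominated by R3 (S2: 9>2, S3: 7>5, S4: 8>4) and is removed.
Among the remaining strategies, none is strictly dominated by another pure strategy of the same player, so the elimination stops.
Surviving strategies — Firm A: {R3, R4}; Firm B: {S2, S3, S4}.

R3, R4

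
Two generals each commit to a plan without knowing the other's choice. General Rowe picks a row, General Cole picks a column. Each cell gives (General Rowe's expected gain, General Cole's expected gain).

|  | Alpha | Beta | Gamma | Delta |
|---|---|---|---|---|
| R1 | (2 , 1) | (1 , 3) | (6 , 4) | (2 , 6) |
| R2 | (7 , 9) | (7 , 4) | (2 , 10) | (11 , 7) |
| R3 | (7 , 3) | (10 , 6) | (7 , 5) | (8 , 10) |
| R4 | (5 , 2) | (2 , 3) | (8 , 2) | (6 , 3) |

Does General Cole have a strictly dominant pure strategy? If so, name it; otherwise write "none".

none

Alpha fails to dominate Beta at R1 (1<3).
Beta fails to dominate Alpha at R2 (4<9).
Gamma fails to dominate Alpha at R4 (2=2).
Delta fails to dominate Alpha at R2 (7<9).
No single strategy dominates all the others.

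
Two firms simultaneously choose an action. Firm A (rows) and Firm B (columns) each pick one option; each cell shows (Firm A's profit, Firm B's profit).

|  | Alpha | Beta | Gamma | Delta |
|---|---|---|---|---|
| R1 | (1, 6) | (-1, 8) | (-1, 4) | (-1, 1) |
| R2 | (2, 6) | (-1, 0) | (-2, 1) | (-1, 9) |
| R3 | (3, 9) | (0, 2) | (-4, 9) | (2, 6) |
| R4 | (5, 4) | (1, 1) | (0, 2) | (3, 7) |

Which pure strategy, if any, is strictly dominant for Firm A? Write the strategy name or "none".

R4

R4 vs R1: Alpha: 5>1, Beta: 1>-1, Gamma: 0>-1, Delta: 3>-1.
R4 vs R2: Alpha: 5>2, Beta: 1>-1, Gamma: 0>-2, Delta: 3>-1.
R4 vs R3: Alpha: 5>3, Beta: 1>0, Gamma: 0>-4, Delta: 3>2.
R4 strictly beats every other strategy against every opponent action, so it is strictly dominant.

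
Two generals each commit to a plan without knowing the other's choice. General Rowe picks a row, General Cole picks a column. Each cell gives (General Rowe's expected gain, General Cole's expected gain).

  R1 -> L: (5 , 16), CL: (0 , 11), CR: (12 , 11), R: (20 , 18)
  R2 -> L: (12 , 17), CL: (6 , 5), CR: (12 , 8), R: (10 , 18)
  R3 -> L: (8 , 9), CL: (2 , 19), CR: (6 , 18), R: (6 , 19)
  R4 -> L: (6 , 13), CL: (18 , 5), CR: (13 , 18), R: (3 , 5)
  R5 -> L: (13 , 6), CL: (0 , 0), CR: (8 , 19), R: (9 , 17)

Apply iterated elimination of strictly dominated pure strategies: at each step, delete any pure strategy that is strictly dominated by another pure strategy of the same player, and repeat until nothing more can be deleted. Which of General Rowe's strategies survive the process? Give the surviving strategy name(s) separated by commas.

General Rowe's strategy R3 is strictly dominated by R2 (L: 12>8, CL: 6>2, CR: 12>6, R: 10>6) and is removed.
General Cole's strategy CL is strictly dominated by L (R1: 16>11, R2: 17>5, R4: 13>5, R5: 6>0) and is removed.
Among the remaining strategies, none is strictly dominated by another pure strategy of the same player, so the elimination stops.
Surviving strategies — General Rowe: {R1, R2, R4, R5}; General Cole: {L, CR, R}.

R1, R2, R4, R5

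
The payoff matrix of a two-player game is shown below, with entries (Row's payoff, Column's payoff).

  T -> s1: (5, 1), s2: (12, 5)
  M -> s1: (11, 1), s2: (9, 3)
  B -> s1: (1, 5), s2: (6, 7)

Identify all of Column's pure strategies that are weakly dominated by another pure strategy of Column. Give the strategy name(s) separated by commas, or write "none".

s2 weakly dominates s1 — T: 5>1, M: 3>1, B: 7>5.
s2: no other strategy beats it everywhere (s1 at T (5>1)).

s1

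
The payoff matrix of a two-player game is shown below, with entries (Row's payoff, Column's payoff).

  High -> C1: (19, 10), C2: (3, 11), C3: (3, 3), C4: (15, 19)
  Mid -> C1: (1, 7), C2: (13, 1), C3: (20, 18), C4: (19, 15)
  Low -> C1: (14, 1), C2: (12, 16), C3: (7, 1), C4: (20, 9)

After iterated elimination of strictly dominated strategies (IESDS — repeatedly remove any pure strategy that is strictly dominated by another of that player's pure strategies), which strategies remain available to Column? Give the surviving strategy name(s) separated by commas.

Column C1 is eliminated: C4 beats it against every remaining row (High: 19>10, Mid: 15>7, Low: 9>1).
For Row, Mid strictly dominates High on the remaining columns (C2: 13>3, C3: 20>3, C4: 19>15); eliminate High.
Among the remaining strategies, none is strictly dominated by another pure strategy of the same player, so the elimination stops.
Surviving strategies — Row: {Mid, Low}; Column: {C2, C3, C4}.

C2, C3, C4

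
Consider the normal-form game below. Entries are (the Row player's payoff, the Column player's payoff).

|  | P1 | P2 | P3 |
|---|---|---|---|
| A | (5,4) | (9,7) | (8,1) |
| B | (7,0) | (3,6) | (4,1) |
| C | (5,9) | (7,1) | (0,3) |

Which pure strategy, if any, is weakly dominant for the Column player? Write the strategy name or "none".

P1 fails to dominate P2 at A (4<7).
P2 fails to dominate P1 at C (1<9).
P3 fails to dominate P1 at A (1<4).
No single strategy dominates all the others.

none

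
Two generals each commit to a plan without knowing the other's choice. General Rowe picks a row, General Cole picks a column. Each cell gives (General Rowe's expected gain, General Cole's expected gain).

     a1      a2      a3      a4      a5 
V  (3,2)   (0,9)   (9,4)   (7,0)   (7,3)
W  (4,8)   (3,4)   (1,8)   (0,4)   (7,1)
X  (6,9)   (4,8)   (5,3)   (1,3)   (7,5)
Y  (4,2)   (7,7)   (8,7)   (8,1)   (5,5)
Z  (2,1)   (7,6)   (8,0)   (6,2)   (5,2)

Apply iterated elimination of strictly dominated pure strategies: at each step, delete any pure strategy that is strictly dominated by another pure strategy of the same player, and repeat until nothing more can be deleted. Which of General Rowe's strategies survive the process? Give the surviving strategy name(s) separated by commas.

For General Cole, a2 strictly dominates a5 on the remaining rows (V: 9>3, W: 4>1, X: 8>5, Y: 7>5, Z: 6>2); eliminate a5.
General Rowe's strategy W is strictly dominated by X (a1: 6>4, a2: 4>3, a3: 5>1, a4: 1>0) and is removed.
Column a4 is eliminated: a2 beats it against every remaining row (V: 9>0, X: 8>3, Y: 7>1, Z: 6>2).
Among the remaining strategies, none is strictly dominated by another pure strategy of the same player, so the elimination stops.
Surviving strategies — General Rowe: {V, X, Y, Z}; General Cole: {a1, a2, a3}.

V, X, Y, Z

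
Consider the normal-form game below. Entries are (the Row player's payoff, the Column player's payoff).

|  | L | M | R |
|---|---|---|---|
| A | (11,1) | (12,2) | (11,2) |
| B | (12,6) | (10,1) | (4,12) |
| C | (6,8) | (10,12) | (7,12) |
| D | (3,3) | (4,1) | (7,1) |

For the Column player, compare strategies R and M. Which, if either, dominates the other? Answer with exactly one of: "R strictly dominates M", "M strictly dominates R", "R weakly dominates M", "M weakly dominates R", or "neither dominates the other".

R weakly dominates M

Compare R to M across each choice by the Row player: A: 2=2, B: 12>1, C: 12=12, D: 1=1.
R is at least as good everywhere and strictly better somewhere (tied only at A, C, D), so R weakly but not strictly dominates M.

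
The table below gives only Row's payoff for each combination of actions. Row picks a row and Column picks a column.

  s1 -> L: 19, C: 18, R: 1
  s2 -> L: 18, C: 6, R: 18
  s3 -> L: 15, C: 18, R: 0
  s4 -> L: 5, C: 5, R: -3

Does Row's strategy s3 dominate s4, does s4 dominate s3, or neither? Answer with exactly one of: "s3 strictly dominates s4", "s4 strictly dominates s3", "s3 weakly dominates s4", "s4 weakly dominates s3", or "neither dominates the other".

Compare s3 to s4 across each opponent action: L: 15>5, C: 18>5, R: 0>-3.
s3 gives a strictly higher payoff against each opponent action, so s3 strictly dominates s4.

s3 strictly dominates s4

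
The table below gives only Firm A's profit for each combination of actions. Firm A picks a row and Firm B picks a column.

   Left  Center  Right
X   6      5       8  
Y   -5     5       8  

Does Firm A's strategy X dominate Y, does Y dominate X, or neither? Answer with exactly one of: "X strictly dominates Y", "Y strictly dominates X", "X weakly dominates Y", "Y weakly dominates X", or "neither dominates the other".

X weakly dominates Y

Compare X to Y across each choice by Firm B: Left: 6>-5, Center: 5=5, Right: 8=8.
X is at least as good everywhere and strictly better somewhere (tied only at Center, Right), so X weakly but not strictly dominates Y.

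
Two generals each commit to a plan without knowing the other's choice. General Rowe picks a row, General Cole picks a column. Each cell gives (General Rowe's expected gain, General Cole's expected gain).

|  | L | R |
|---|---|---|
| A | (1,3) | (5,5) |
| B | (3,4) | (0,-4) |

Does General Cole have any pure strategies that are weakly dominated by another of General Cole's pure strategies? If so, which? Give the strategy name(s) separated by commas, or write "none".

none

L: no other strategy beats it everywhere (R at B (4>-4)).
Nothing dominates R: L at A (5>3).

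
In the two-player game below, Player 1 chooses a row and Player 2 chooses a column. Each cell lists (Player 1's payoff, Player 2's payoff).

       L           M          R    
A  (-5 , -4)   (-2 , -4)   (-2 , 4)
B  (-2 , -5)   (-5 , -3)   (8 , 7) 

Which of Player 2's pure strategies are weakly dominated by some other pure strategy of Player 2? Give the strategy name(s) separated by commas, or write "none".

L, M

L is weakly dominated by M (A: -4=-4, B: -3>-5).
M is weakly dominated by R (A: 4>-4, B: 7>-3).
R: no other strategy beats it everywhere (L at A (4>-4); M at A (4>-4)).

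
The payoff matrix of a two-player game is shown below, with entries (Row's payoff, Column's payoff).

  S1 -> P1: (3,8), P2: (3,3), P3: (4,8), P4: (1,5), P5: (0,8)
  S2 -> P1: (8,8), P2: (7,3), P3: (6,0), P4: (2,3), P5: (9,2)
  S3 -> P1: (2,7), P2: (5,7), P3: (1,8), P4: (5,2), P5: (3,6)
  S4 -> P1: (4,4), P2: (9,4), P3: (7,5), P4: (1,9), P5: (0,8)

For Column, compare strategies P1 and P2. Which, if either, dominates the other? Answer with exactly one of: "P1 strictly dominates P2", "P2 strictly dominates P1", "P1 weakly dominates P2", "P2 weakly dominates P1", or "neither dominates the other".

P1's payoffs vs P2's, by Row's action — S1: 8>3, S2: 8>3, S3: 7=7, S4: 4=4.
P1 is at least as good everywhere and strictly better somewhere (tied only at S3, S4), so P1 weakly but not strictly dominates P2.

P1 weakly dominates P2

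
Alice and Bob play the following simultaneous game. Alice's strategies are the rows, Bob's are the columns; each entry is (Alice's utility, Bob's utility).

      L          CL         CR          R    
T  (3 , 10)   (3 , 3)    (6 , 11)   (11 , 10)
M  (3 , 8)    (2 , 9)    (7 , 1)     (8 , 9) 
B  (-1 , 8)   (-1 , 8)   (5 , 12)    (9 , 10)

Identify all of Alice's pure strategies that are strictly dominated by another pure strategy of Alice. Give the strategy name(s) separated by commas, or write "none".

B

T is not dominated — it holds its own against M at L (3=3); B at L (3>-1).
Nothing dominates M: T at L (3=3); B at L (3>-1).
B: dominated, since T does at least as well everywhere (L: 3>-1, CL: 3>-1, CR: 6>5, R: 11>9).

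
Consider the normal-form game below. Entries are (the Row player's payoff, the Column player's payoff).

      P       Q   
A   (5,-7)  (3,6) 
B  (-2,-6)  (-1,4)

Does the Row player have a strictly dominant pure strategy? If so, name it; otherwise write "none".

A vs B: P: 5>-2, Q: 3>-1.
A strictly beats every other strategy against every opponent action, so it is strictly dominant.

A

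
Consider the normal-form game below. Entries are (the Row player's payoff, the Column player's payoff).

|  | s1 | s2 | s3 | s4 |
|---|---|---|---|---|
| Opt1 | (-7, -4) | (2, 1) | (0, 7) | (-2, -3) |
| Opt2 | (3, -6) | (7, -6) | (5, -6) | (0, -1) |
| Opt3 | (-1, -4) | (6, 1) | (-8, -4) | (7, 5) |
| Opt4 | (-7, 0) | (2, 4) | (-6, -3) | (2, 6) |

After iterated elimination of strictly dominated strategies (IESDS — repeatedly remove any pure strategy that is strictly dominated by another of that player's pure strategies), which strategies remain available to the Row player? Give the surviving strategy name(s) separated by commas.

Opt3

For the Row player, Opt2 strictly dominates Opt1 on the remaining columns (s1: 3>-7, s2: 7>2, s3: 5>0, s4: 0>-2); eliminate Opt1.
The Column player's strategy s1 is strictly dominated by s4 (Opt2: -1>-6, Opt3: 5>-4, Opt4: 6>0) and is removed.
The Column player's strategy s2 is strictly dominated by s4 (Opt2: -1>-6, Opt3: 5>1, Opt4: 6>4) and is removed.
For the Column player, s4 strictly dominates s3 on the remaining rows (Opt2: -1>-6, Opt3: 5>-4, Opt4: 6>-3); eliminate s3.
Row Opt2 is eliminated: Opt3 beats it against every remaining column (s4: 7>0).
Row Opt4 is eliminated: Opt3 beats it against every remaining column (s4: 7>2).
Among the remaining strategies, none is strictly dominated by another pure strategy of the same player, so the elimination stops.
Surviving strategies — the Row player: {Opt3}; the Column player: {s4}.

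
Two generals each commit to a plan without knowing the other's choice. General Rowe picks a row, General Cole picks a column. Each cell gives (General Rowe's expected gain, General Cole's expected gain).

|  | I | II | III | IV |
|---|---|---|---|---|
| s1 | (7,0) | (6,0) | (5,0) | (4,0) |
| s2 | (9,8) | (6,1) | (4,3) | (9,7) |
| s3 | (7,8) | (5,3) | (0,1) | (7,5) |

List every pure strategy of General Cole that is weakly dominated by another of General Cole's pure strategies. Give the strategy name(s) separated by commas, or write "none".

II, III, IV

Nothing dominates I: II at s2 (8>1); III at s2 (8>3); IV at s2 (8>7).
II: dominated, since I does at least as well everywhere (s1: 0=0, s2: 8>1, s3: 8>3).
III: dominated, since I does at least as well everywhere (s1: 0=0, s2: 8>3, s3: 8>1).
IV: dominated, since I does at least as well everywhere (s1: 0=0, s2: 8>7, s3: 8>5).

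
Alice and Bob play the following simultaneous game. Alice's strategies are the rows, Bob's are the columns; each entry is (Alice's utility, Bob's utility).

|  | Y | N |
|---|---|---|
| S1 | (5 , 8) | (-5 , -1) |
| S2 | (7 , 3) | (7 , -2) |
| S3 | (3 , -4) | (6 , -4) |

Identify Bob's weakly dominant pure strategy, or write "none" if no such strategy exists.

Y

Y vs N: S1: 8>-1, S2: 3>-2, S3: -4=-4.
Y is at least as good as every other strategy against every opponent action, so it is weakly dominant.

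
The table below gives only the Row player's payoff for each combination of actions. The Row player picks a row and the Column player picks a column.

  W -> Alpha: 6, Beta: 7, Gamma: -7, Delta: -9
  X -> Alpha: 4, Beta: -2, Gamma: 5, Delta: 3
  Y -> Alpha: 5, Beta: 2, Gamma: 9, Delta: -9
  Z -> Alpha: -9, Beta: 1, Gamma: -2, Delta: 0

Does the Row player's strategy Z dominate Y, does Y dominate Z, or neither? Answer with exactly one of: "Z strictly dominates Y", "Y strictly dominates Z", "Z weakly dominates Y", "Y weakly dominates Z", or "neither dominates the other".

neither dominates the other

Z's payoffs vs Y's, by the Column player's action — Alpha: -9<5, Beta: 1<2, Gamma: -2<9, Delta: 0>-9.
Z does better at Delta but worse at Alpha, Beta, Gamma; neither strategy dominates the other.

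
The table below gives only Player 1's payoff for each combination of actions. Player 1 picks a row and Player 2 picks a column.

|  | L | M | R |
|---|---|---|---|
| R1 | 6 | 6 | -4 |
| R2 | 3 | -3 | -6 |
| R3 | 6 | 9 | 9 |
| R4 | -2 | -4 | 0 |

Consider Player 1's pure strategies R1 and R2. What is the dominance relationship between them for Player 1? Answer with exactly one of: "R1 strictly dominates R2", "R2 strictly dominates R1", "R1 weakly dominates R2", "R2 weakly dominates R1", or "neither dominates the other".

R1's payoffs vs R2's, by Player 2's action — L: 6>3, M: 6>-3, R: -4>-6.
Every comparison favours R1, so R1 strictly dominates R2.

R1 strictly dominates R2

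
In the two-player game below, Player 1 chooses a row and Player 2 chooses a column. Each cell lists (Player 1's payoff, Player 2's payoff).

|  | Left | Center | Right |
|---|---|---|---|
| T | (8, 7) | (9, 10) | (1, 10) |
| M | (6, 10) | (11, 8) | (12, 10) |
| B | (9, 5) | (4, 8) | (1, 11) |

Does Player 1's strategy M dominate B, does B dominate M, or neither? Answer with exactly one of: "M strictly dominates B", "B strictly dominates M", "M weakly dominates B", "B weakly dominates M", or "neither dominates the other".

neither dominates the other

M's payoffs vs B's, by Player 2's action — Left: 6<9, Center: 11>4, Right: 12>1.
M does better at Center, Right but worse at Left; neither strategy dominates the other.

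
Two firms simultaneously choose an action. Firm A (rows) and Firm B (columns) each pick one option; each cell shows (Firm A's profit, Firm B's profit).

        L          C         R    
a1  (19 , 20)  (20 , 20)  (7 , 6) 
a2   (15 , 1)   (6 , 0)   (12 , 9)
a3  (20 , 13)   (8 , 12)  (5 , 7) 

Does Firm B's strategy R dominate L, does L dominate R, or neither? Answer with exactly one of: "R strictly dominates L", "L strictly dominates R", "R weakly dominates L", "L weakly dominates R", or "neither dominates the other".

R's payoffs vs L's, by Firm A's action — a1: 6<20, a2: 9>1, a3: 7<13.
R does better at a2 but worse at a1, a3; neither strategy dominates the other.

neither dominates the other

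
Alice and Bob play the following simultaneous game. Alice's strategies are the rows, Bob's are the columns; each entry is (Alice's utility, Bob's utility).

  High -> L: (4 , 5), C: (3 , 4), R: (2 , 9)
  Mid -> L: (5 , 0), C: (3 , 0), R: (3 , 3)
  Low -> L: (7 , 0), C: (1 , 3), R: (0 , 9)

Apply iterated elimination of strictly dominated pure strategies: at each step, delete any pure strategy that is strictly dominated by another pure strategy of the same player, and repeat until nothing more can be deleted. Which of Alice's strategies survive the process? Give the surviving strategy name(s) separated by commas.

Mid

Bob's strategy L is strictly dominated by R (High: 9>5, Mid: 3>0, Low: 9>0) and is removed.
For Alice, High strictly dominates Low on the remaining columns (C: 3>1, R: 2>0); eliminate Low.
For Bob, R strictly dominates C on the remaining rows (High: 9>4, Mid: 3>0); eliminate C.
For Alice, Mid strictly dominates High on the remaining columns (R: 3>2); eliminate High.
Among the remaining strategies, none is strictly dominated by another pure strategy of the same player, so the elimination stops.
Surviving strategies — Alice: {Mid}; Bob: {R}.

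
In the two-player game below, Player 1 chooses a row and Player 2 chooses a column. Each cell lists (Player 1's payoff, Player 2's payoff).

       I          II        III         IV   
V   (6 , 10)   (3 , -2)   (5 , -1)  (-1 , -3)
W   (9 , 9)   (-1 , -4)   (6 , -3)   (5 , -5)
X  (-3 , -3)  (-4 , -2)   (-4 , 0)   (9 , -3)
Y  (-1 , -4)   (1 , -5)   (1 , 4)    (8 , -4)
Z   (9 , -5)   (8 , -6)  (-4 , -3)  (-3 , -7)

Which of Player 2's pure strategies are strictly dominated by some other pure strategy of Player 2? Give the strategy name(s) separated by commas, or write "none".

I: no other strategy beats it everywhere (II at V (10>-2); III at V (10>-1); IV at V (10>-3)).
III strictly dominates II — V: -1>-2, W: -3>-4, X: 0>-2, Y: 4>-5, Z: -3>-6.
Nothing dominates III: I at X (0>-3); II at V (-1>-2); IV at V (-1>-3).
IV: dominated, since III does at least as well everywhere (V: -1>-3, W: -3>-5, X: 0>-3, Y: 4>-4, Z: -3>-7).

II, IV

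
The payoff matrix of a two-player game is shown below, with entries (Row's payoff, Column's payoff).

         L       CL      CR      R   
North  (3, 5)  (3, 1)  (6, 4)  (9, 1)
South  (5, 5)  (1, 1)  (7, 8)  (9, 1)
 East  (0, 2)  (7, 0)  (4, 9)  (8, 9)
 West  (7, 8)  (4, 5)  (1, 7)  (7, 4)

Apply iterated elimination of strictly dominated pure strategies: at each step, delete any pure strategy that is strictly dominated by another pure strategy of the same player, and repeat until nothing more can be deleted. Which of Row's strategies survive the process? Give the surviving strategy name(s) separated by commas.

Column's strategy CL is strictly dominated by L (North: 5>1, South: 5>1, East: 2>0, West: 8>5) and is removed.
Row's strategy East is strictly dominated by North (L: 3>0, CR: 6>4, R: 9>8) and is removed.
For Column, L strictly dominates R on the remaining rows (North: 5>1, South: 5>1, West: 8>4); eliminate R.
For Row, South strictly dominates North on the remaining columns (L: 5>3, CR: 7>6); eliminate North.
Among the remaining strategies, none is strictly dominated by another pure strategy of the same player, so the elimination stops.
Surviving strategies — Row: {South, West}; Column: {L, CR}.

South, West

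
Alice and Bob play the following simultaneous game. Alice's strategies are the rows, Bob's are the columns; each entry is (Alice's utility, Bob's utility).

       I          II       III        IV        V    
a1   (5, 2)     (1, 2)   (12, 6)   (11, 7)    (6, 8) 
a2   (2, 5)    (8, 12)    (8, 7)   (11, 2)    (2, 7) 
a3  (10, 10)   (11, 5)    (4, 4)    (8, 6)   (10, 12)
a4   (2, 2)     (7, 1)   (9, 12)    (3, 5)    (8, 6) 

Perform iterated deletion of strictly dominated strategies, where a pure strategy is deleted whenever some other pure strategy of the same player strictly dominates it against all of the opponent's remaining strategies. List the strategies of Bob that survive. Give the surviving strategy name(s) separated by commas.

Bob's strategy I is strictly dominated by V (a1: 8>2, a2: 7>5, a3: 12>10, a4: 6>2) and is removed.
Column IV is eliminated: V beats it against every remaining row (a1: 8>7, a2: 7>2, a3: 12>6, a4: 6>5).
Among the remaining strategies, none is strictly dominated by another pure strategy of the same player, so the elimination stops.
Surviving strategies — Alice: {a1, a2, a3, a4}; Bob: {II, III, V}.

II, III, V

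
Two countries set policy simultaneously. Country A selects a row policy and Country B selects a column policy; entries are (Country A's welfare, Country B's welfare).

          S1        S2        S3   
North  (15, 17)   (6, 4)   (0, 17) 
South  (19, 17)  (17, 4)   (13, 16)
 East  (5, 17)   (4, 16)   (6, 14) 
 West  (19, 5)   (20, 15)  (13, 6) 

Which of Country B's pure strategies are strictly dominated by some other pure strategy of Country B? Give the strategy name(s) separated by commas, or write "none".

none

S1 is not dominated — it holds its own against S2 at North (17>4); S3 at North (17=17).
S2 is not dominated — it holds its own against S1 at West (15>5); S3 at East (16>14).
Nothing dominates S3: S1 at North (17=17); S2 at North (17>4).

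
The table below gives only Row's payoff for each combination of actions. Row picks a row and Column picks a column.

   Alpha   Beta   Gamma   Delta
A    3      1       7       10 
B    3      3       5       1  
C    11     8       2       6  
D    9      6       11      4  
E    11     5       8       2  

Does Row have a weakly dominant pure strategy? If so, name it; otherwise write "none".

none

A fails to dominate B at Beta (1<3).
B fails to dominate A at Gamma (5<7).
C fails to dominate A at Gamma (2<7).
D fails to dominate A at Delta (4<10).
E fails to dominate A at Delta (2<10).
No single strategy dominates all the others.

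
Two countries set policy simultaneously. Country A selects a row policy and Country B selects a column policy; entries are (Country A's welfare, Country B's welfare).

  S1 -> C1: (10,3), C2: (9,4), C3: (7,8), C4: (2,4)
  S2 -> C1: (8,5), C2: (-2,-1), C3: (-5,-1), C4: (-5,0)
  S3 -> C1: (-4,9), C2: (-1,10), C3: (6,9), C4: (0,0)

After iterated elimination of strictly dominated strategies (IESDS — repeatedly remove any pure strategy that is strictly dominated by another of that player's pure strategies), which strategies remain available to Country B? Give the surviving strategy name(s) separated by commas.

For Country A, S1 strictly dominates S2 on the remaining columns (C1: 10>8, C2: 9>-2, C3: 7>-5, C4: 2>-5); eliminate S2.
Row S3 is eliminated: S1 beats it against every remaining column (C1: 10>-4, C2: 9>-1, C3: 7>6, C4: 2>0).
For Country B, C2 strictly dominates C1 on the remaining rows (S1: 4>3); eliminate C1.
For Country B, C3 strictly dominates C2 on the remaining rows (S1: 8>4); eliminate C2.
Column C4 is eliminated: C3 beats it against every remaining row (S1: 8>4).
Among the remaining strategies, none is strictly dominated by another pure strategy of the same player, so the elimination stops.
Surviving strategies — Country A: {S1}; Country B: {C3}.

C3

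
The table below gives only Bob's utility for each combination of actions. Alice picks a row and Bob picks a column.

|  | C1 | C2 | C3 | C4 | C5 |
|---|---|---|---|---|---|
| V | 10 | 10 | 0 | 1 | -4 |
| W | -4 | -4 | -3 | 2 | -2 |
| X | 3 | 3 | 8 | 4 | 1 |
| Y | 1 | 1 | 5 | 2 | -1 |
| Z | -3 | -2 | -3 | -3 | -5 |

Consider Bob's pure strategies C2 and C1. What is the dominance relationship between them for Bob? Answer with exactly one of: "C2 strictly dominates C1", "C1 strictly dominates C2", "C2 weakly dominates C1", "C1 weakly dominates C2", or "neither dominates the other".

C2 weakly dominates C1

C2's payoffs vs C1's, by Alice's action — V: 10=10, W: -4=-4, X: 3=3, Y: 1=1, Z: -2>-3.
C2 is at least as good everywhere and strictly better somewhere (tied only at V, W, X, Y), so C2 weakly but not strictly dominates C1.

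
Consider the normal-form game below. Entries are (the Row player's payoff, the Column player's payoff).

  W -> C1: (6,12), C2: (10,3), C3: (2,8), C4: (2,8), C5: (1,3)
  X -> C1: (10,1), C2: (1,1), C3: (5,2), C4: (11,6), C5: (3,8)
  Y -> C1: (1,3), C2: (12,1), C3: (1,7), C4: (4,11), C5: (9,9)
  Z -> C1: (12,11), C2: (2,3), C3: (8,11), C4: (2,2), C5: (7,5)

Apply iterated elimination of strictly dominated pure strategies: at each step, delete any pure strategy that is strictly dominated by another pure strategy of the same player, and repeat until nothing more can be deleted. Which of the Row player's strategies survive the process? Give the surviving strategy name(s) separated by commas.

Column C2 is eliminated: C3 beats it against every remaining row (W: 8>3, X: 2>1, Y: 7>1, Z: 11>3).
Row W is eliminated: X beats it against every remaining column (C1: 10>6, C3: 5>2, C4: 11>2, C5: 3>1).
Among the remaining strategies, none is strictly dominated by another pure strategy of the same player, so the elimination stops.
Surviving strategies — the Row player: {X, Y, Z}; the Column player: {C1, C3, C4, C5}.

X, Y, Z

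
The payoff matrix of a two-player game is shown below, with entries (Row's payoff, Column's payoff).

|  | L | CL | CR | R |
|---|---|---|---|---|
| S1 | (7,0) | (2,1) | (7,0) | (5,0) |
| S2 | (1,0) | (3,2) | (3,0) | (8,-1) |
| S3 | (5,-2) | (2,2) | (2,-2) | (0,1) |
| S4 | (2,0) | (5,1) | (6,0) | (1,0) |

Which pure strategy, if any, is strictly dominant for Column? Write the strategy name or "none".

CL

CL vs L: S1: 1>0, S2: 2>0, S3: 2>-2, S4: 1>0.
CL vs CR: S1: 1>0, S2: 2>0, S3: 2>-2, S4: 1>0.
CL vs R: S1: 1>0, S2: 2>-1, S3: 2>1, S4: 1>0.
CL strictly beats every other strategy against every opponent action, so it is strictly dominant.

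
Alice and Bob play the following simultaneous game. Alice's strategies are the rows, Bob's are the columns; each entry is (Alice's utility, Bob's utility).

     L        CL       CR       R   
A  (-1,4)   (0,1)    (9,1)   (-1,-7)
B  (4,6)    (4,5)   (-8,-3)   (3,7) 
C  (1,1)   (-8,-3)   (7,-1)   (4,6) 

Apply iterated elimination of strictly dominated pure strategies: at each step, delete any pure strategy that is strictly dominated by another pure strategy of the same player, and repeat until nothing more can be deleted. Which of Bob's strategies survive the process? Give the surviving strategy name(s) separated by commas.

Bob's strategy CL is strictly dominated by L (A: 4>1, B: 6>5, C: 1>-3) and is removed.
Column CR is eliminated: L beats it against every remaining row (A: 4>1, B: 6>-3, C: 1>-1).
Alice's strategy A is strictly dominated by B (L: 4>-1, R: 3>-1) and is removed.
For Bob, R strictly dominates L on the remaining rows (B: 7>6, C: 6>1); eliminate L.
Alice's strategy B is strictly dominated by C (R: 4>3) and is removed.
Among the remaining strategies, none is strictly dominated by another pure strategy of the same player, so the elimination stops.
Surviving strategies — Alice: {C}; Bob: {R}.

R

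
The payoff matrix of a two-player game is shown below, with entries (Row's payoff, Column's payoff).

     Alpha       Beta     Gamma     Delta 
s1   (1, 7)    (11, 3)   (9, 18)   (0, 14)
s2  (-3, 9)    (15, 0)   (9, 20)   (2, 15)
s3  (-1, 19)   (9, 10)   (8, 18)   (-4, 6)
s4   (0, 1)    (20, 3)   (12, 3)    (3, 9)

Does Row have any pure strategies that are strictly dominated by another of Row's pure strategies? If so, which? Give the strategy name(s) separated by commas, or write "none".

s2, s3

Nothing dominates s1: s2 at Alpha (1>-3); s3 at Alpha (1>-1); s4 at Alpha (1>0).
s4 strictly dominates s2 — Alpha: 0>-3, Beta: 20>15, Gamma: 12>9, Delta: 3>2.
s3: dominated, since s1 does at least as well everywhere (Alpha: 1>-1, Beta: 11>9, Gamma: 9>8, Delta: 0>-4).
s4 is not dominated — it holds its own against s1 at Beta (20>11); s2 at Alpha (0>-3); s3 at Alpha (0>-1).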